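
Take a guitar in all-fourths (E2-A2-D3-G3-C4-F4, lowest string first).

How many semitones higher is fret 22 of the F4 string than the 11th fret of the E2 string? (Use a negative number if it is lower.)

F4 at fret 22 → D♯6 (MIDI 87); E2 at fret 11 → D♯3 (MIDI 51).
87 − 51 = 36, so the two pitches are 36 semitones apart.

36 semitones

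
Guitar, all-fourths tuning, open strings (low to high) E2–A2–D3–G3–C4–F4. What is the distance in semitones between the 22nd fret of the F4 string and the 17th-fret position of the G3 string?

F4 at fret 22 → D#6 (MIDI 87); G3 at fret 17 → C5 (MIDI 72).
87 − 72 = 15, so the two pitches are 15 semitones apart, with D#6 the higher.

15 semitones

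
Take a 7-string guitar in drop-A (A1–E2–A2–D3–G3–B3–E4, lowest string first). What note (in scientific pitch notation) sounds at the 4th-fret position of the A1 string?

Each fret is one semitone, so A1 + 4 = C♯2.
(Equivalently spelled D♭2.)

C♯2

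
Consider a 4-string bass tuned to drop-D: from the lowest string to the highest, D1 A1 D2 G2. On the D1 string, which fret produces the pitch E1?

E1 is 2 semitones above the open D1 (D–D#–E), so it sits at fret 2.

2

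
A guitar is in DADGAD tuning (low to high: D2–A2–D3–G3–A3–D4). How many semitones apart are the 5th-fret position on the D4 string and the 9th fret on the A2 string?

D4 at fret 5 → G4 (MIDI 67); A2 at fret 9 → F#3 (MIDI 54).
67 − 54 = 13, so the two pitches are 13 semitones apart, with G4 the higher.

13 semitones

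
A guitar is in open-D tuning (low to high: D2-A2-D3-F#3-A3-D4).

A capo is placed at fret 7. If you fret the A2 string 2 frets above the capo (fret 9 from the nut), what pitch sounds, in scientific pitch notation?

F#3

The capo raises the open A2 by 7 semitones to E3; fretting 2 more gives A2 + 7 + 2 = A2 + 9 semitones = F#3.
(Also written Gb.)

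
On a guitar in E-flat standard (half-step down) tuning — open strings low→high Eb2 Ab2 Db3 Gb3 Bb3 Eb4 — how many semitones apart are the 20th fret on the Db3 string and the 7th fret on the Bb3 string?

Db3 at fret 20 → A4 (MIDI 69); Bb3 at fret 7 → F4 (MIDI 65).
69 − 65 = 4, so the two pitches are 4 semitones apart, with A4 the higher.

4 semitones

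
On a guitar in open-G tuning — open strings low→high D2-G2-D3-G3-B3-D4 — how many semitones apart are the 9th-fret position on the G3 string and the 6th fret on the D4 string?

4 semitones

G3 at fret 9 → E4 (MIDI 64); D4 at fret 6 → G#4 (MIDI 68).
64 − 68 = -4, so the two pitches are 4 semitones apart, with G#4 the higher.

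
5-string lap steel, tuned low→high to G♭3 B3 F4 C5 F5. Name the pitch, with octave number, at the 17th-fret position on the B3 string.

E5

B3 is MIDI 59. Adding 17 gives 76, which is E5.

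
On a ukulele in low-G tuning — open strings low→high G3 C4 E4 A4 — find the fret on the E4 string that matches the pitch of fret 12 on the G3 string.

3

Fret 12 on G3 is MIDI 55 + 12 = 67 (G4). On the E4 string (open MIDI 64), that pitch is 67 − 64 = fret 3.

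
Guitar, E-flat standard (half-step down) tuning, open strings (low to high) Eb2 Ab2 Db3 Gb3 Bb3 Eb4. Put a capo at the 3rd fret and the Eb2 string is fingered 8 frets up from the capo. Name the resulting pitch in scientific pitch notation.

The capo raises the open Eb2 by 3 semitones to Gb2; fretting 8 more gives Eb2 + 3 + 8 = Eb2 + 11 semitones = D3.

D3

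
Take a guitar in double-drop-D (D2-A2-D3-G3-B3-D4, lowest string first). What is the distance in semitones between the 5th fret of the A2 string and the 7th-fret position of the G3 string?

12 semitones

A2 at fret 5 → D3 (MIDI 50); G3 at fret 7 → D4 (MIDI 62).
50 − 62 = -12, so the two pitches are 12 semitones apart, with D4 the higher.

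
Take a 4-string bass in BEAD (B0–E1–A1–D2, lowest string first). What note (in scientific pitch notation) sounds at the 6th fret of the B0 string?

F1

Each fret is one semitone, so B0 + 6 = F1.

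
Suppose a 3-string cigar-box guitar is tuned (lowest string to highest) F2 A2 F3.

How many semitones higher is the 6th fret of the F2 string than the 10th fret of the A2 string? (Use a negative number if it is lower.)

F2 at fret 6 → B2 (MIDI 47); A2 at fret 10 → G3 (MIDI 55).
47 − 55 = -8, so the two pitches are 8 semitones apart.

-8 semitones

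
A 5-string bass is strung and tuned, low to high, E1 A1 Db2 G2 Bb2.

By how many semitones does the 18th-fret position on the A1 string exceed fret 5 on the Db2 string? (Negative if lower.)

9 semitones

A1 at fret 18 → Eb3 (MIDI 51); Db2 at fret 5 → Gb2 (MIDI 42).
51 − 42 = 9, so the two pitches are 9 semitones apart.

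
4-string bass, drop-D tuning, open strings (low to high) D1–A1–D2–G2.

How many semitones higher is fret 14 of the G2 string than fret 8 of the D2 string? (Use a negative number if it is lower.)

11 semitones

G2 at fret 14 → A3 (MIDI 57); D2 at fret 8 → A#2 (MIDI 46).
57 − 46 = 11, so the two pitches are 11 semitones apart.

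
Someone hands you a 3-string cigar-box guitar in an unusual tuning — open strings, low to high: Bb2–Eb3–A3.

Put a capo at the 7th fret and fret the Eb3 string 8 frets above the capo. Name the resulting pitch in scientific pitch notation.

The capo raises the open Eb3 by 7 semitones to Bb3; fretting 8 more gives Eb3 + 7 + 8 = Eb3 + 15 semitones = Gb4.

Gb4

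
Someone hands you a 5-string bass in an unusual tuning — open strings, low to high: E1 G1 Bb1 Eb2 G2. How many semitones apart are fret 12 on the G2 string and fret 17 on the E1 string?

10 semitones

G2 at fret 12 → G3 (MIDI 55); E1 at fret 17 → A2 (MIDI 45).
55 − 45 = 10, so the two pitches are 10 semitones apart, with G3 the higher.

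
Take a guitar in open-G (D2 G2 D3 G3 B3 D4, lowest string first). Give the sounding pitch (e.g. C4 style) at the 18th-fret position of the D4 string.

G♯5

Each fret is one semitone, so D4 + 18 = G♯5.
(Equivalently spelled A♭5.)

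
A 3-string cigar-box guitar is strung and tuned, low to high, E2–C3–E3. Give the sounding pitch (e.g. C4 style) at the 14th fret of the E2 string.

The open E2 string plus 14 semitones: E–F–F#–G–…–E–F–F#.
The walk passes from B into C once, so the octave number goes from 2 to 3.
(Equivalently spelled G♭3.)

F♯3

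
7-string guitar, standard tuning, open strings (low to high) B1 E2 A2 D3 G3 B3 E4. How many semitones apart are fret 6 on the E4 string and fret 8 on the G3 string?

E4 at fret 6 → A#4 (MIDI 70); G3 at fret 8 → D#4 (MIDI 63).
70 − 63 = 7, so the two pitches are 7 semitones apart, with A#4 the higher.

7 semitones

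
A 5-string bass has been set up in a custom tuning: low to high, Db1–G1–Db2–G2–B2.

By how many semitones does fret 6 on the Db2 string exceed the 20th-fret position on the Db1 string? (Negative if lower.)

Db2 at fret 6 → G2 (MIDI 43); Db1 at fret 20 → A2 (MIDI 45).
43 − 45 = -2, so the two pitches are 2 semitones apart.

-2 semitones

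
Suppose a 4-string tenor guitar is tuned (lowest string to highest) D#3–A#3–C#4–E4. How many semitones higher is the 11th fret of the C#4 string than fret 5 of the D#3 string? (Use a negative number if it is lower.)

16 semitones

C#4 at fret 11 → C5 (MIDI 72); D#3 at fret 5 → G#3 (MIDI 56).
72 − 56 = 16, so the two pitches are 16 semitones apart.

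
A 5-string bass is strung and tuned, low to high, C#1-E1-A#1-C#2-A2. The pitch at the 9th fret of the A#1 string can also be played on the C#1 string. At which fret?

18

A#1 at fret 9 is A#1 + 9 semitones = G2.
The open C#1 string is 9 semitones below the open A#1, so the same pitch on the C#1 string lies at fret 9 + 9 = 18.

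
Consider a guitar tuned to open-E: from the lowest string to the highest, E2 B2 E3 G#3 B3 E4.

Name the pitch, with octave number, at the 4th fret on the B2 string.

B2 is MIDI 47. Adding 4 gives 51, which is D#3.

D#3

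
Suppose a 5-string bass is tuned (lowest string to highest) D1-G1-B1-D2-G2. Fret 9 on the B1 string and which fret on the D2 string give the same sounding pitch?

6

B1 at fret 9 is B1 + 9 semitones = A♭2.
The open D2 string is 3 semitones above the open B1, so the same pitch on the D2 string lies at fret 9 − 3 = 6.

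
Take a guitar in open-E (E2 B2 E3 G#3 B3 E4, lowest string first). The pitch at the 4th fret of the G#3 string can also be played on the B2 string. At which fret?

13

Fret 4 on G#3 is MIDI 56 + 4 = 60 (C4). On the B2 string (open MIDI 47), that pitch is 60 − 47 = fret 13.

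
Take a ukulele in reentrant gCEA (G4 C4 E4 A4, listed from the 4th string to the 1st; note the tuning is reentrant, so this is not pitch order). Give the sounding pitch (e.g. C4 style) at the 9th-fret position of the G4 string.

Each fret is one semitone, so G4 + 9 = E5.

E5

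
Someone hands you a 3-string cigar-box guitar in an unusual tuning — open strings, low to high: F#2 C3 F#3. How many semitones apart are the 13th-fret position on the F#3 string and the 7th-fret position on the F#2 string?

F#3 at fret 13 → G4 (MIDI 67); F#2 at fret 7 → C#3 (MIDI 49).
67 − 49 = 18, so the two pitches are 18 semitones apart, with G4 the higher.

18 semitones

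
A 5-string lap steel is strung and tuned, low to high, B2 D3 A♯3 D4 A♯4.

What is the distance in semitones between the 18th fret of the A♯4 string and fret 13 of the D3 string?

A♯4 at fret 18 → E6 (MIDI 88); D3 at fret 13 → D♯4 (MIDI 63).
88 − 63 = 25, so the two pitches are 25 semitones apart, with E6 the higher.

25 semitones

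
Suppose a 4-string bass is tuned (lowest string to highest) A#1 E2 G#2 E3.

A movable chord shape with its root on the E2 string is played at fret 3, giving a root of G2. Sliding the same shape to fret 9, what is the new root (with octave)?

C#3

Moving from fret 3 to fret 9 shifts the root by 6 semitones.
G2 up 6 semitones is C#3.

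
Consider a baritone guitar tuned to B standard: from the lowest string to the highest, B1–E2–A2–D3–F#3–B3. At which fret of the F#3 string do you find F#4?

12

F#4 is 12 semitones above the open F#3 (F#–G–G#–A–…–E–F–F#), so it sits at fret 12.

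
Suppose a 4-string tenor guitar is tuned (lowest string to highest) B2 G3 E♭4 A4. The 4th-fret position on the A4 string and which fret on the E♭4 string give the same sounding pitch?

A4 at fret 4 is A4 + 4 semitones = D♭5.
The open E♭4 string is 6 semitones below the open A4, so the same pitch on the E♭4 string lies at fret 4 + 6 = 10.

10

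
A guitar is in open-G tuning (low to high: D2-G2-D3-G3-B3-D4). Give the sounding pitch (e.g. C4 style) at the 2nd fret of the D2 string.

D2 is MIDI 38. Adding 2 gives 40, which is E2.

E2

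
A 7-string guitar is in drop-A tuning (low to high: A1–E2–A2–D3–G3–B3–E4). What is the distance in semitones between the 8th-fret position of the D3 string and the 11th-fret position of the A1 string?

D3 at fret 8 → A#3 (MIDI 58); A1 at fret 11 → G#2 (MIDI 44).
58 − 44 = 14, so the two pitches are 14 semitones apart, with A#3 the higher.

14 semitones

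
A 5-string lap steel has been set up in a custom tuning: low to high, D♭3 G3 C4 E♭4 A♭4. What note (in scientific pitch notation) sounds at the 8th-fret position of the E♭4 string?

B4

The open E♭4 string plus 8 semitones: Eb–E–F–Gb–G–Ab–A–Bb–B.
No B→C boundary is crossed, so the octave stays at 4.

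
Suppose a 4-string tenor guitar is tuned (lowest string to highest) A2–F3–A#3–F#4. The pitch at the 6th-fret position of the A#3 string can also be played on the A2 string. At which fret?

19

A#3 at fret 6 is A#3 + 6 semitones = E4.
The open A2 string is 13 semitones below the open A#3, so the same pitch on the A2 string lies at fret 6 + 13 = 19.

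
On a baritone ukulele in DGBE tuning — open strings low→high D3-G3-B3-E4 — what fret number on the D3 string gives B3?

B3 is 9 semitones above the open D3 (D–D#–E–F–F#–G–G#–A–A#–B), so it sits at fret 9.

9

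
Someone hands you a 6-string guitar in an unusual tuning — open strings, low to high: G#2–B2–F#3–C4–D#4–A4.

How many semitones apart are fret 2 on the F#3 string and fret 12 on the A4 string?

F#3 at fret 2 → G#3 (MIDI 56); A4 at fret 12 → A5 (MIDI 81).
56 − 81 = -25, so the two pitches are 25 semitones apart, with A5 the higher.

25 semitones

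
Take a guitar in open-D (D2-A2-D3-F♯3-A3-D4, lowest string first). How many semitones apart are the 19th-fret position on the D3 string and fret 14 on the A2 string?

D3 at fret 19 → A4 (MIDI 69); A2 at fret 14 → B3 (MIDI 59).
69 − 59 = 10, so the two pitches are 10 semitones apart, with A4 the higher.

10 semitones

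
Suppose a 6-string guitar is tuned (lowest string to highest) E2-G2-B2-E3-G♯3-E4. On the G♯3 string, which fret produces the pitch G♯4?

G♯4 is 12 semitones above the open G♯3 (G#–A–A#–B–…–F#–G–G#), so it sits at fret 12.

12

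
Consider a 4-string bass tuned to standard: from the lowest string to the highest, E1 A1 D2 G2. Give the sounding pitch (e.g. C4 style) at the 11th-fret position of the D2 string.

Each fret is one semitone, so D2 + 11 = C#3.

C#3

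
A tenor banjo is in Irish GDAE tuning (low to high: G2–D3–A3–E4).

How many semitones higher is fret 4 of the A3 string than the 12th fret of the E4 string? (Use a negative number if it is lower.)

-15 semitones

A3 at fret 4 → C#4 (MIDI 61); E4 at fret 12 → E5 (MIDI 76).
61 − 76 = -15, so the two pitches are 15 semitones apart.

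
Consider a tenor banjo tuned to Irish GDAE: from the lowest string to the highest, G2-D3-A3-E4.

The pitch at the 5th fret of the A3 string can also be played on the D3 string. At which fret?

A3 at fret 5 is A3 + 5 semitones = D4.
The open D3 string is 7 semitones below the open A3, so the same pitch on the D3 string lies at fret 5 + 7 = 12.

12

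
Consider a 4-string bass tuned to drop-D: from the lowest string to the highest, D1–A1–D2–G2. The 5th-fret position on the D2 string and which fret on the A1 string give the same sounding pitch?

D2 at fret 5 is D2 + 5 semitones = G2.
The open A1 string is 5 semitones below the open D2, so the same pitch on the A1 string lies at fret 5 + 5 = 10.

10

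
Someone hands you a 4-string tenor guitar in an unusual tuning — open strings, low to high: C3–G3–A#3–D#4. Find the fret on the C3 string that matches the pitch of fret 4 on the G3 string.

Fret 4 on G3 is MIDI 55 + 4 = 59 (B3). On the C3 string (open MIDI 48), that pitch is 59 − 48 = fret 11.

11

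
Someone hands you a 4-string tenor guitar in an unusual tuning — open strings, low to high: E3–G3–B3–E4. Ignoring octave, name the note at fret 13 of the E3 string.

F

E3 is MIDI 52. Adding 13 gives 65; 65 mod 12 = 5, i.e. F.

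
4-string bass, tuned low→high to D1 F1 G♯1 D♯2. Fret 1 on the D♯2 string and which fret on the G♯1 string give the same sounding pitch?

8

D♯2 at fret 1 is D♯2 + 1 semitone = E2.
The open G♯1 string is 7 semitones below the open D♯2, so the same pitch on the G♯1 string lies at fret 1 + 7 = 8.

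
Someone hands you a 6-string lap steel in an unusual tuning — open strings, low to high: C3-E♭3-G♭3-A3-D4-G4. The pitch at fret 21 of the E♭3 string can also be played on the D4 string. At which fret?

Fret 21 on E♭3 is MIDI 51 + 21 = 72 (C5). On the D4 string (open MIDI 62), that pitch is 72 − 62 = fret 10.

10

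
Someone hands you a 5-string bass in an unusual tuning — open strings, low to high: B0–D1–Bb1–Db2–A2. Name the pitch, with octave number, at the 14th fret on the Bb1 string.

Bb1 is MIDI 34. Adding 14 gives 48, which is C3.

C3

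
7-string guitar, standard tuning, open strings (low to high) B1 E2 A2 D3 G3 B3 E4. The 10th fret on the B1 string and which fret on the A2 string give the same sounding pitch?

0

B1 at fret 10 is B1 + 10 semitones = A2.
The open A2 string is 10 semitones above the open B1, so the same pitch on the A2 string lies at fret 10 − 10 = 0.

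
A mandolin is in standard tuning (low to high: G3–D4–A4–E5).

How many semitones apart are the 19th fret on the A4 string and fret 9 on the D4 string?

A4 at fret 19 → E6 (MIDI 88); D4 at fret 9 → B4 (MIDI 71).
88 − 71 = 17, so the two pitches are 17 semitones apart, with E6 the higher.

17 semitones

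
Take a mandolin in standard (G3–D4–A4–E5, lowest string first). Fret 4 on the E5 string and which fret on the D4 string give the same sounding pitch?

E5 at fret 4 is E5 + 4 semitones = G#5.
The open D4 string is 14 semitones below the open E5, so the same pitch on the D4 string lies at fret 4 + 14 = 18.

18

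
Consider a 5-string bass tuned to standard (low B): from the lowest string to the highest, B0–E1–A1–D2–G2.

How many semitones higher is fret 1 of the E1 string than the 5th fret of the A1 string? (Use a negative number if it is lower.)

E1 at fret 1 → F1 (MIDI 29); A1 at fret 5 → D2 (MIDI 38).
29 − 38 = -9, so the two pitches are 9 semitones apart.

-9 semitones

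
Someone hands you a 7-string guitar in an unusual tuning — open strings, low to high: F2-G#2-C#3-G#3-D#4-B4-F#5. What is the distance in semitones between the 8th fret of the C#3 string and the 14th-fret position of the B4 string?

C#3 at fret 8 → A3 (MIDI 57); B4 at fret 14 → C#6 (MIDI 85).
57 − 85 = -28, so the two pitches are 28 semitones apart, with C#6 the higher.

28 semitones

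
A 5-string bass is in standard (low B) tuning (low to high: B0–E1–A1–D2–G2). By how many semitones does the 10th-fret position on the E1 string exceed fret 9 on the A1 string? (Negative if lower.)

-4 semitones

E1 at fret 10 → D2 (MIDI 38); A1 at fret 9 → F#2 (MIDI 42).
38 − 42 = -4, so the two pitches are 4 semitones apart.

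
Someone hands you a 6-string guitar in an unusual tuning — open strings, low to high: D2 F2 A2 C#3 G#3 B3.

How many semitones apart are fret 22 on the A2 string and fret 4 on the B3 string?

4 semitones

A2 at fret 22 → G4 (MIDI 67); B3 at fret 4 → D#4 (MIDI 63).
67 − 63 = 4, so the two pitches are 4 semitones apart, with G4 the higher.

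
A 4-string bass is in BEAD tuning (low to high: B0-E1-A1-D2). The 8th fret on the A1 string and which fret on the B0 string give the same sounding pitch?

18

Fret 8 on A1 is MIDI 33 + 8 = 41 (F2). On the B0 string (open MIDI 23), that pitch is 41 − 23 = fret 18.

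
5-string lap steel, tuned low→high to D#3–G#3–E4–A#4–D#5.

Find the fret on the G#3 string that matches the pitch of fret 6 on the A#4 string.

20

Fret 6 on A#4 is MIDI 70 + 6 = 76 (E5). On the G#3 string (open MIDI 56), that pitch is 76 − 56 = fret 20.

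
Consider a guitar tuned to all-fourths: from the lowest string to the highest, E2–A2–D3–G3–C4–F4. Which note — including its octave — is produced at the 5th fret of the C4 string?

F4

C4 is MIDI 60. Adding 5 gives 65, which is F4.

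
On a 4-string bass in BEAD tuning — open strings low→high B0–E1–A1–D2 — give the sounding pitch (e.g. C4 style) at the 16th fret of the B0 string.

D♯2

Each fret is one semitone, so B0 + 16 = D♯2.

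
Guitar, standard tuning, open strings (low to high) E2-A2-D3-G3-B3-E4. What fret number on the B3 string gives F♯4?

F♯4 is 7 semitones above the open B3 (B–C–C#–D–D#–E–F–F#), so it sits at fret 7.

7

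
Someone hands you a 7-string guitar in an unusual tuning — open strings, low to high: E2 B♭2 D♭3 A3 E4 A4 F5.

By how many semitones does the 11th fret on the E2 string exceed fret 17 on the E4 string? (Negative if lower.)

E2 at fret 11 → E♭3 (MIDI 51); E4 at fret 17 → A5 (MIDI 81).
51 − 81 = -30, so the two pitches are 30 semitones apart.

-30 semitones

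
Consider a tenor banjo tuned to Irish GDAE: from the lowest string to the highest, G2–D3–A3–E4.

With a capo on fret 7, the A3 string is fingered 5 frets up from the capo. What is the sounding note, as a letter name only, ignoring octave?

A

The capo raises the open A3 by 7 semitones to E4; fretting 5 more gives A3 + 7 + 5 = A3 + 12 semitones, landing on A.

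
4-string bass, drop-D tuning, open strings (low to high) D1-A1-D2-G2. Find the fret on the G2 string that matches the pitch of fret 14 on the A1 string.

A1 at fret 14 is A1 + 14 semitones = B2.
The open G2 string is 10 semitones above the open A1, so the same pitch on the G2 string lies at fret 14 − 10 = 4.

4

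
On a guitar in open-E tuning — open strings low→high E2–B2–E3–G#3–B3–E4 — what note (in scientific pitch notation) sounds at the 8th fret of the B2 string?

G3

The open B2 string plus 8 semitones: B–C–C#–D–D#–E–F–F#–G.
The walk passes from B into C once, so the octave number goes from 2 to 3.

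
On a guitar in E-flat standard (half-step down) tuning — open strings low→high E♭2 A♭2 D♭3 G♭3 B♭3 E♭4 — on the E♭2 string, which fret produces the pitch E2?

1

E2 is 1 semitone above the open E♭2 (Eb–E), so it sits at fret 1.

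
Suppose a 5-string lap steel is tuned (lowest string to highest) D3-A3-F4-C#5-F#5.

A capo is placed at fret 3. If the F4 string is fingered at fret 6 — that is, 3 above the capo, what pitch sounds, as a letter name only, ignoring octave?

B

The capo raises the open F4 by 3 semitones to G#4; fretting 3 more gives F4 + 3 + 3 = F4 + 6 semitones, landing on B.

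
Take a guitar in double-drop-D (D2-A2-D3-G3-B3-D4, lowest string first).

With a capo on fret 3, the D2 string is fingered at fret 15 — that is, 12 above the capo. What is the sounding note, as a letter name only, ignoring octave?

F

The capo raises the open D2 by 3 semitones to F2; fretting 12 more gives D2 + 3 + 12 = D2 + 15 semitones, landing on F.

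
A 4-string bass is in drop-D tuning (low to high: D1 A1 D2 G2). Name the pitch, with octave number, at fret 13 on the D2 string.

The open D2 string plus 13 semitones: D–D#–E–F–…–C#–D–D#.
The walk passes from B into C once, so the octave number goes from 2 to 3.
(Equivalently spelled Eb3.)

D#3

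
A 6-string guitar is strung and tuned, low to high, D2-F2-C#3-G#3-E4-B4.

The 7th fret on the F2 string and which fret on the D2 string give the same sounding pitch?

10

F2 at fret 7 is F2 + 7 semitones = C3.
The open D2 string is 3 semitones below the open F2, so the same pitch on the D2 string lies at fret 7 + 3 = 10.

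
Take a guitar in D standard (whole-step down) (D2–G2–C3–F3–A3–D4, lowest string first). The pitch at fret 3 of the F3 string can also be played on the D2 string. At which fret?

Fret 3 on F3 is MIDI 53 + 3 = 56 (G#3). On the D2 string (open MIDI 38), that pitch is 56 − 38 = fret 18.

18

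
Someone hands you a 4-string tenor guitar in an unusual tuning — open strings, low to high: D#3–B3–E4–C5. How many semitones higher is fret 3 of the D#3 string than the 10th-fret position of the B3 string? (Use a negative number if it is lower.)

-15 semitones

D#3 at fret 3 → F#3 (MIDI 54); B3 at fret 10 → A4 (MIDI 69).
54 − 69 = -15, so the two pitches are 15 semitones apart.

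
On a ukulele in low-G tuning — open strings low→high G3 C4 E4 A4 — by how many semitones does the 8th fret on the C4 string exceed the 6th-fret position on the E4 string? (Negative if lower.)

C4 at fret 8 → G#4 (MIDI 68); E4 at fret 6 → A#4 (MIDI 70).
68 − 70 = -2, so the two pitches are 2 semitones apart.

-2 semitones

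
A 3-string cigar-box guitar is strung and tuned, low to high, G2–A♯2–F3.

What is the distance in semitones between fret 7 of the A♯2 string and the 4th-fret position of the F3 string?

A♯2 at fret 7 → F3 (MIDI 53); F3 at fret 4 → A3 (MIDI 57).
53 − 57 = -4, so the two pitches are 4 semitones apart, with A3 the higher.

4 semitones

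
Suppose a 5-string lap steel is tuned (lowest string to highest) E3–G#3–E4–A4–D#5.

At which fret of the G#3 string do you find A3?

A3 is 1 semitone above the open G#3 (G#–A), so it sits at fret 1.

1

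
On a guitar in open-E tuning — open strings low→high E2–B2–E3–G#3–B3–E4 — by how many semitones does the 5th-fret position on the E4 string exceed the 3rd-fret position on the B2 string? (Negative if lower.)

E4 at fret 5 → A4 (MIDI 69); B2 at fret 3 → D3 (MIDI 50).
69 − 50 = 19, so the two pitches are 19 semitones apart.

19 semitones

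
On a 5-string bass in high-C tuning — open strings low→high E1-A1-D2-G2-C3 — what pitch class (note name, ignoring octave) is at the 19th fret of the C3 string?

C3 is MIDI 48. Adding 19 gives 67; 67 mod 12 = 7, i.e. G.

G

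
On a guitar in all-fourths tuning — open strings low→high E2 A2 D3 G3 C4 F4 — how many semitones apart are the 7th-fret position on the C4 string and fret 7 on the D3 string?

C4 at fret 7 → G4 (MIDI 67); D3 at fret 7 → A3 (MIDI 57).
67 − 57 = 10, so the two pitches are 10 semitones apart, with G4 the higher.

10 semitones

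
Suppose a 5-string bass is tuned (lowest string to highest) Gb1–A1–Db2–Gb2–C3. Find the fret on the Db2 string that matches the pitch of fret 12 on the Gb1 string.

5

Gb1 at fret 12 is Gb1 + 12 semitones = Gb2.
The open Db2 string is 7 semitones above the open Gb1, so the same pitch on the Db2 string lies at fret 12 − 7 = 5.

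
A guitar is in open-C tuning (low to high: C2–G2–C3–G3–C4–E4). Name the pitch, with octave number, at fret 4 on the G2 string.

B2

The open G2 string plus 4 semitones: G–G#–A–A#–B.
No B→C boundary is crossed, so the octave stays at 2.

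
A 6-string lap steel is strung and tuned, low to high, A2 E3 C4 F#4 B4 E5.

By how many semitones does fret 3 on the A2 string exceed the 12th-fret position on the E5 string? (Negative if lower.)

A2 at fret 3 → C3 (MIDI 48); E5 at fret 12 → E6 (MIDI 88).
48 − 88 = -40, so the two pitches are 40 semitones apart.

-40 semitones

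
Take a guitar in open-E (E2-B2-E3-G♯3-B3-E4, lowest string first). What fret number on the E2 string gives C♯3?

C♯3 is 9 semitones above the open E2 (E–F–F#–G–G#–A–A#–B–C–C#), so it sits at fret 9.

9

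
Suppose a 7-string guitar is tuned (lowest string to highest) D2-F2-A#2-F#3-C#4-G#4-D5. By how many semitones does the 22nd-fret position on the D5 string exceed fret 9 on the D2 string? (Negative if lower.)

49 semitones

D5 at fret 22 → C7 (MIDI 96); D2 at fret 9 → B2 (MIDI 47).
96 − 47 = 49, so the two pitches are 49 semitones apart.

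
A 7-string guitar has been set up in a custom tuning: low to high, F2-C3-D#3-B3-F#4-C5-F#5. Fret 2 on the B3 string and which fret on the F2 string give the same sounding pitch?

B3 at fret 2 is B3 + 2 semitones = C#4.
The open F2 string is 18 semitones below the open B3, so the same pitch on the F2 string lies at fret 2 + 18 = 20.

20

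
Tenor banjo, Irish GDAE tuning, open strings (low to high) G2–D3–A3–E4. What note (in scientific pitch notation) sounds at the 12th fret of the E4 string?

E5

Each fret is one semitone, so E4 + 12 = E5.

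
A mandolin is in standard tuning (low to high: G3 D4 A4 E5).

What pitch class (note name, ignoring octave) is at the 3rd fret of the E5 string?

The open E5 string plus 3 semitones: E–F–F#–G.

G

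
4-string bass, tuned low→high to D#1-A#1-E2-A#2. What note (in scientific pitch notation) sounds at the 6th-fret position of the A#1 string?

The open A#1 string plus 6 semitones: A#–B–C–C#–D–D#–E.
The walk passes from B into C once, so the octave number goes from 1 to 2.

E2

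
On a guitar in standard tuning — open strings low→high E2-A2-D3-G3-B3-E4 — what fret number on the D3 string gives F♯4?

16

F♯4 is 16 semitones above the open D3 (D–D#–E–F–…–E–F–F#), so it sits at fret 16.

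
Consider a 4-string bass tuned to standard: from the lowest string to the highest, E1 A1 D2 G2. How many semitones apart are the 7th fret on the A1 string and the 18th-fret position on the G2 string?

A1 at fret 7 → E2 (MIDI 40); G2 at fret 18 → C♯4 (MIDI 61).
40 − 61 = -21, so the two pitches are 21 semitones apart, with C♯4 the higher.

21 semitones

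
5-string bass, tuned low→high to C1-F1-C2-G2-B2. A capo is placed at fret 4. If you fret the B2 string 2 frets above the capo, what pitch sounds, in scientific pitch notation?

F3

The capo raises the open B2 by 4 semitones to D#3; fretting 2 more gives B2 + 4 + 2 = B2 + 6 semitones = F3.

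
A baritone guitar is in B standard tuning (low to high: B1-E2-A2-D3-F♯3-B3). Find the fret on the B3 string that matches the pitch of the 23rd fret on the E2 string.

Fret 23 on E2 is MIDI 40 + 23 = 63 (D♯4). On the B3 string (open MIDI 59), that pitch is 63 − 59 = fret 4.

4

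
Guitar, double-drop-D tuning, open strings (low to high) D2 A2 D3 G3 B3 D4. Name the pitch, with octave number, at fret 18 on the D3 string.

D3 is MIDI 50. Adding 18 gives 68, which is G♯4.
(Equivalently spelled A♭4.)

G♯4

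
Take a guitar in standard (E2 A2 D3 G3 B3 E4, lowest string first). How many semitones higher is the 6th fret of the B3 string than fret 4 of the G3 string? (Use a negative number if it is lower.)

6 semitones

B3 at fret 6 → F4 (MIDI 65); G3 at fret 4 → B3 (MIDI 59).
65 − 59 = 6, so the two pitches are 6 semitones apart.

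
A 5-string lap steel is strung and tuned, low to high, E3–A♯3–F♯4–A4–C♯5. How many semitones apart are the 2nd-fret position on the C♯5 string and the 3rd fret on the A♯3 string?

14 semitones

C♯5 at fret 2 → D♯5 (MIDI 75); A♯3 at fret 3 → C♯4 (MIDI 61).
75 − 61 = 14, so the two pitches are 14 semitones apart, with D♯5 the higher.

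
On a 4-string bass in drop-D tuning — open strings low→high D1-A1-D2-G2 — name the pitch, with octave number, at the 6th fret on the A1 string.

A1 is MIDI 33. Adding 6 gives 39, which is D#2.

D#2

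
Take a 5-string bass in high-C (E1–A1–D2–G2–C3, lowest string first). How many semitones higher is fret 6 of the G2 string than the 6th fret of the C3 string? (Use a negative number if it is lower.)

-5 semitones

G2 at fret 6 → C#3 (MIDI 49); C3 at fret 6 → F#3 (MIDI 54).
49 − 54 = -5, so the two pitches are 5 semitones apart.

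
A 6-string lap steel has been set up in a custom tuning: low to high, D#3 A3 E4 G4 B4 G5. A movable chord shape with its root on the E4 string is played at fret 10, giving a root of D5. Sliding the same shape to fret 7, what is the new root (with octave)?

B4

Moving from fret 10 to fret 7 shifts the root by -3 semitones.
D5 down 3 semitones is B4.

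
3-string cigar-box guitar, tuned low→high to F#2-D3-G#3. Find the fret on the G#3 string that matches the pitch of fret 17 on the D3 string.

11

D3 at fret 17 is D3 + 17 semitones = G4.
The open G#3 string is 6 semitones above the open D3, so the same pitch on the G#3 string lies at fret 17 − 6 = 11.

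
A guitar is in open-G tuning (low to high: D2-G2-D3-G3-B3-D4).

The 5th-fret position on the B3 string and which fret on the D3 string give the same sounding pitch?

Fret 5 on B3 is MIDI 59 + 5 = 64 (E4). On the D3 string (open MIDI 50), that pitch is 64 − 50 = fret 14.

14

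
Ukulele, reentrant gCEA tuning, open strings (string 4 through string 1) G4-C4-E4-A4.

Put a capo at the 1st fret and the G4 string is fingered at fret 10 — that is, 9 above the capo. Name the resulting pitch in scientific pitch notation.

F5

The capo raises the open G4 by 1 semitone to G#4; fretting 9 more gives G4 + 1 + 9 = G4 + 10 semitones = F5.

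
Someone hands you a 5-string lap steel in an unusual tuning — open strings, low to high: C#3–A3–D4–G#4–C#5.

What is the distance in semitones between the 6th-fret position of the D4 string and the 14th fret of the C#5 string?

D4 at fret 6 → G#4 (MIDI 68); C#5 at fret 14 → D#6 (MIDI 87).
68 − 87 = -19, so the two pitches are 19 semitones apart, with D#6 the higher.

19 semitones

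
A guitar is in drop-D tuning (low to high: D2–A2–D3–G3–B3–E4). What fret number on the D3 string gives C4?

10

C4 is 10 semitones above the open D3 (D–D#–E–F–…–A#–B–C), so it sits at fret 10.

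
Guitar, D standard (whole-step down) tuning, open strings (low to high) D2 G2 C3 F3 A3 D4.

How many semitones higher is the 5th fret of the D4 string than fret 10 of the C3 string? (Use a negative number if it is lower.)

9 semitones

D4 at fret 5 → G4 (MIDI 67); C3 at fret 10 → A♯3 (MIDI 58).
67 − 58 = 9, so the two pitches are 9 semitones apart.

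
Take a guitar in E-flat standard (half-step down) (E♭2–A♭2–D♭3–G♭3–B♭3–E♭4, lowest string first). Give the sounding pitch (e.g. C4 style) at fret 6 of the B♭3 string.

The open B♭3 string plus 6 semitones: Bb–B–C–Db–D–Eb–E.
The walk passes from B into C once, so the octave number goes from 3 to 4.

E4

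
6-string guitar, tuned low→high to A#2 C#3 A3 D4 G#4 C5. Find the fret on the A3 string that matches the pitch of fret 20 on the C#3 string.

C#3 at fret 20 is C#3 + 20 semitones = A4.
The open A3 string is 8 semitones above the open C#3, so the same pitch on the A3 string lies at fret 20 − 8 = 12.

12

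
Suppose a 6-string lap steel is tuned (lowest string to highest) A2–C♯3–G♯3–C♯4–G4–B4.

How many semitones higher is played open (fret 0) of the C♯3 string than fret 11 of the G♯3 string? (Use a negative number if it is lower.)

-18 semitones

C♯3 at fret 0 → C♯3 (MIDI 49); G♯3 at fret 11 → G4 (MIDI 67).
49 − 67 = -18, so the two pitches are 18 semitones apart.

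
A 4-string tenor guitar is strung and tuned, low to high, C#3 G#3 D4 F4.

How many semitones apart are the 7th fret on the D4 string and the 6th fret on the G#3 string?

7 semitones

D4 at fret 7 → A4 (MIDI 69); G#3 at fret 6 → D4 (MIDI 62).
69 − 62 = 7, so the two pitches are 7 semitones apart, with A4 the higher.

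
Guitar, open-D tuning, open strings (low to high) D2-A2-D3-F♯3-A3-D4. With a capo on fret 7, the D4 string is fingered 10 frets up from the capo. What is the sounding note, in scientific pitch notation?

The capo raises the open D4 by 7 semitones to A4; fretting 10 more gives D4 + 7 + 10 = D4 + 17 semitones = G5.

G5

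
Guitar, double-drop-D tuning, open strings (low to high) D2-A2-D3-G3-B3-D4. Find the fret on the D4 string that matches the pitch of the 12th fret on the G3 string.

5

Fret 12 on G3 is MIDI 55 + 12 = 67 (G4). On the D4 string (open MIDI 62), that pitch is 67 − 62 = fret 5.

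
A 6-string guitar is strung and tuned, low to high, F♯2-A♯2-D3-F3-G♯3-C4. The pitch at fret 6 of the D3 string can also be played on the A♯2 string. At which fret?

10

Fret 6 on D3 is MIDI 50 + 6 = 56 (G♯3). On the A♯2 string (open MIDI 46), that pitch is 56 − 46 = fret 10.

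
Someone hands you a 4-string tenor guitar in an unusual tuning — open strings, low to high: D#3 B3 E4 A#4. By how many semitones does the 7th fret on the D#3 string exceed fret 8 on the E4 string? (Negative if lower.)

-14 semitones

D#3 at fret 7 → A#3 (MIDI 58); E4 at fret 8 → C5 (MIDI 72).
58 − 72 = -14, so the two pitches are 14 semitones apart.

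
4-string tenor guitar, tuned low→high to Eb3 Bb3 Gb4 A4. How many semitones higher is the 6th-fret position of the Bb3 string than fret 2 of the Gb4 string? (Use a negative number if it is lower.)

Bb3 at fret 6 → E4 (MIDI 64); Gb4 at fret 2 → Ab4 (MIDI 68).
64 − 68 = -4, so the two pitches are 4 semitones apart.

-4 semitones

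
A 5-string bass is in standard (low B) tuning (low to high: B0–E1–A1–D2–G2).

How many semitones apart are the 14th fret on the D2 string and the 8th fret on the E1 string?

16 semitones

D2 at fret 14 → E3 (MIDI 52); E1 at fret 8 → C2 (MIDI 36).
52 − 36 = 16, so the two pitches are 16 semitones apart, with E3 the higher.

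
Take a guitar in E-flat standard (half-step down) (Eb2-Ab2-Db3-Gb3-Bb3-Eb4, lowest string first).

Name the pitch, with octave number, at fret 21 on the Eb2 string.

Each fret is one semitone, so Eb2 + 21 = C4.

C4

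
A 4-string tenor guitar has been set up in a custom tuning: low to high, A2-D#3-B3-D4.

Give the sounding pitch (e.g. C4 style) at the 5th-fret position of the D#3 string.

G#3

The open D#3 string plus 5 semitones: D#–E–F–F#–G–G#.
No B→C boundary is crossed, so the octave stays at 3.
(Equivalently spelled Ab3.)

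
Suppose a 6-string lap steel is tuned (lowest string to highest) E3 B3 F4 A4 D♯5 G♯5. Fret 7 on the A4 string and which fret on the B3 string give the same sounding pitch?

A4 at fret 7 is A4 + 7 semitones = E5.
The open B3 string is 10 semitones below the open A4, so the same pitch on the B3 string lies at fret 7 + 10 = 17.

17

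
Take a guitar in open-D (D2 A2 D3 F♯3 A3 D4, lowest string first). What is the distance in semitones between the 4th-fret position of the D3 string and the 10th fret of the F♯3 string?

10 semitones

D3 at fret 4 → F♯3 (MIDI 54); F♯3 at fret 10 → E4 (MIDI 64).
54 − 64 = -10, so the two pitches are 10 semitones apart, with E4 the higher.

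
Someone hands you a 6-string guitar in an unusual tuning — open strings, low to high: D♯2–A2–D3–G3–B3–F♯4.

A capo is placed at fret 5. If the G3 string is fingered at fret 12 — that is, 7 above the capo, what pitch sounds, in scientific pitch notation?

The capo raises the open G3 by 5 semitones to C4; fretting 7 more gives G3 + 5 + 7 = G3 + 12 semitones = G4.

G4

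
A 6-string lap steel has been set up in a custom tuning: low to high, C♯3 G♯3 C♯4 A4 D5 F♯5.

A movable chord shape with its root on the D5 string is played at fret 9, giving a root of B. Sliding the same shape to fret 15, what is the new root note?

Moving from fret 9 to fret 15 shifts the root by 6 semitones.
B up 6 semitones is F.

F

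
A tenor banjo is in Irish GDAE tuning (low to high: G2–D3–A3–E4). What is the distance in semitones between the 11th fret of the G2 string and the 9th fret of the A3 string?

12 semitones

G2 at fret 11 → F#3 (MIDI 54); A3 at fret 9 → F#4 (MIDI 66).
54 − 66 = -12, so the two pitches are 12 semitones apart, with F#4 the higher.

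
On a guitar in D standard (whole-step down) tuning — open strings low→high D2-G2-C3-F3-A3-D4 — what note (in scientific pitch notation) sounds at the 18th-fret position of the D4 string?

The open D4 string plus 18 semitones: D–D#–E–F–…–F#–G–G#.
The walk passes from B into C once, so the octave number goes from 4 to 5.
(Equivalently spelled Ab5.)

G#5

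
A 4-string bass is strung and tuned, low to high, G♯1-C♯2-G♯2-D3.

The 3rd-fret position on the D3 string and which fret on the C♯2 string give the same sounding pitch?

Fret 3 on D3 is MIDI 50 + 3 = 53 (F3). On the C♯2 string (open MIDI 37), that pitch is 53 − 37 = fret 16.

16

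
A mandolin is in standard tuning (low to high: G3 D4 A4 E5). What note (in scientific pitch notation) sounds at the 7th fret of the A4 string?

A4 is MIDI 69. Adding 7 gives 76, which is E5.

E5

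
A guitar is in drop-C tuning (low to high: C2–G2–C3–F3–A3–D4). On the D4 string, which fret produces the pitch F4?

3

F4 is 3 semitones above the open D4 (D–D#–E–F), so it sits at fret 3.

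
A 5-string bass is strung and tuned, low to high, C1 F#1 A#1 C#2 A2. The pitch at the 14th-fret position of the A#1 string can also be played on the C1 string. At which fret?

A#1 at fret 14 is A#1 + 14 semitones = C3.
The open C1 string is 10 semitones below the open A#1, so the same pitch on the C1 string lies at fret 14 + 10 = 24.

24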